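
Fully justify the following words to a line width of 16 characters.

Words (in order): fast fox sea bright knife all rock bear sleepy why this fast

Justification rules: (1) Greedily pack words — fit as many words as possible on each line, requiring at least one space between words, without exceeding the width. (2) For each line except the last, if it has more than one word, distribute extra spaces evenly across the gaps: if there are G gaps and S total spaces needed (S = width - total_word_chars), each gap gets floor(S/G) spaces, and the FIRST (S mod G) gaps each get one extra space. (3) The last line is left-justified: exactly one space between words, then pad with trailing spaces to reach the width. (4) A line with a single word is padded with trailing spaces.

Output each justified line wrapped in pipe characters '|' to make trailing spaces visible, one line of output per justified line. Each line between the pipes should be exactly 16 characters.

Answer: |fast   fox   sea|
|bright knife all|
|rock bear sleepy|
|why this fast   |

Derivation:
Line 1: ['fast', 'fox', 'sea'] (min_width=12, slack=4)
Line 2: ['bright', 'knife', 'all'] (min_width=16, slack=0)
Line 3: ['rock', 'bear', 'sleepy'] (min_width=16, slack=0)
Line 4: ['why', 'this', 'fast'] (min_width=13, slack=3)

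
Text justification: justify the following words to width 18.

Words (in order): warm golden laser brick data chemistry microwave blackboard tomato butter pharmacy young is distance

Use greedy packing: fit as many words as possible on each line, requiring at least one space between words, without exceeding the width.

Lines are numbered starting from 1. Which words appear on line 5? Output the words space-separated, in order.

Answer: blackboard tomato

Derivation:
Line 1: ['warm', 'golden', 'laser'] (min_width=17, slack=1)
Line 2: ['brick', 'data'] (min_width=10, slack=8)
Line 3: ['chemistry'] (min_width=9, slack=9)
Line 4: ['microwave'] (min_width=9, slack=9)
Line 5: ['blackboard', 'tomato'] (min_width=17, slack=1)
Line 6: ['butter', 'pharmacy'] (min_width=15, slack=3)
Line 7: ['young', 'is', 'distance'] (min_width=17, slack=1)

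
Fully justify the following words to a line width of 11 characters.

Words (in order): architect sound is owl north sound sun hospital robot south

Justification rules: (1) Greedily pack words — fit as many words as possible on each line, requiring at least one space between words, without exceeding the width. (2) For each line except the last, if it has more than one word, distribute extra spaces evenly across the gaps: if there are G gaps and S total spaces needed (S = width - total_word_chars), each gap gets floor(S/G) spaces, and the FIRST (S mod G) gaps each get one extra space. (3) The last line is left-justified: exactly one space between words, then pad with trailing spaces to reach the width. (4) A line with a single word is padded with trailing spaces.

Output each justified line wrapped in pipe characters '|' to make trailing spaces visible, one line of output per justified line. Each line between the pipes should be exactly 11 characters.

Answer: |architect  |
|sound    is|
|owl   north|
|sound   sun|
|hospital   |
|robot south|

Derivation:
Line 1: ['architect'] (min_width=9, slack=2)
Line 2: ['sound', 'is'] (min_width=8, slack=3)
Line 3: ['owl', 'north'] (min_width=9, slack=2)
Line 4: ['sound', 'sun'] (min_width=9, slack=2)
Line 5: ['hospital'] (min_width=8, slack=3)
Line 6: ['robot', 'south'] (min_width=11, slack=0)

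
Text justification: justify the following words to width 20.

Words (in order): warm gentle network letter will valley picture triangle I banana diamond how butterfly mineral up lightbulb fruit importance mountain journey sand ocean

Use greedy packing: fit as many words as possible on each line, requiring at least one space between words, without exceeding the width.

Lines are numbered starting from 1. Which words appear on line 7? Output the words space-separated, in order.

Line 1: ['warm', 'gentle', 'network'] (min_width=19, slack=1)
Line 2: ['letter', 'will', 'valley'] (min_width=18, slack=2)
Line 3: ['picture', 'triangle', 'I'] (min_width=18, slack=2)
Line 4: ['banana', 'diamond', 'how'] (min_width=18, slack=2)
Line 5: ['butterfly', 'mineral', 'up'] (min_width=20, slack=0)
Line 6: ['lightbulb', 'fruit'] (min_width=15, slack=5)
Line 7: ['importance', 'mountain'] (min_width=19, slack=1)
Line 8: ['journey', 'sand', 'ocean'] (min_width=18, slack=2)

Answer: importance mountain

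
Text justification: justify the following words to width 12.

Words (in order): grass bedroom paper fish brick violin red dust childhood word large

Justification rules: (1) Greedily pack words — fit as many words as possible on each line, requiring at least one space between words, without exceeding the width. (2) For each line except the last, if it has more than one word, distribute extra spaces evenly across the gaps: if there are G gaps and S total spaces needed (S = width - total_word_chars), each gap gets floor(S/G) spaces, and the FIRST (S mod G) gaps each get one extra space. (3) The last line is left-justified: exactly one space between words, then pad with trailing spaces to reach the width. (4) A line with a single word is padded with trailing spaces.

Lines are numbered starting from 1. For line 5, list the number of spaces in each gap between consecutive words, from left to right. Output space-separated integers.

Answer: 5

Derivation:
Line 1: ['grass'] (min_width=5, slack=7)
Line 2: ['bedroom'] (min_width=7, slack=5)
Line 3: ['paper', 'fish'] (min_width=10, slack=2)
Line 4: ['brick', 'violin'] (min_width=12, slack=0)
Line 5: ['red', 'dust'] (min_width=8, slack=4)
Line 6: ['childhood'] (min_width=9, slack=3)
Line 7: ['word', 'large'] (min_width=10, slack=2)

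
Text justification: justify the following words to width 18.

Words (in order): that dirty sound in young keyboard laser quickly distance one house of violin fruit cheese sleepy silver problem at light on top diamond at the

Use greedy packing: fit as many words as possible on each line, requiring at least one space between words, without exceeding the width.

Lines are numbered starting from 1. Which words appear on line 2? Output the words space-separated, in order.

Answer: in young keyboard

Derivation:
Line 1: ['that', 'dirty', 'sound'] (min_width=16, slack=2)
Line 2: ['in', 'young', 'keyboard'] (min_width=17, slack=1)
Line 3: ['laser', 'quickly'] (min_width=13, slack=5)
Line 4: ['distance', 'one', 'house'] (min_width=18, slack=0)
Line 5: ['of', 'violin', 'fruit'] (min_width=15, slack=3)
Line 6: ['cheese', 'sleepy'] (min_width=13, slack=5)
Line 7: ['silver', 'problem', 'at'] (min_width=17, slack=1)
Line 8: ['light', 'on', 'top'] (min_width=12, slack=6)
Line 9: ['diamond', 'at', 'the'] (min_width=14, slack=4)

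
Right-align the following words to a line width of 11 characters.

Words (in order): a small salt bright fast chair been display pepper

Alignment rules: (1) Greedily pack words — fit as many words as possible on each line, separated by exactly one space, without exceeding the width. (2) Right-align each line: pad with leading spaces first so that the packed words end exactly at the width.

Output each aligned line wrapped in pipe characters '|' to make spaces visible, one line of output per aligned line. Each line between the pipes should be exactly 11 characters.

Line 1: ['a', 'small'] (min_width=7, slack=4)
Line 2: ['salt', 'bright'] (min_width=11, slack=0)
Line 3: ['fast', 'chair'] (min_width=10, slack=1)
Line 4: ['been'] (min_width=4, slack=7)
Line 5: ['display'] (min_width=7, slack=4)
Line 6: ['pepper'] (min_width=6, slack=5)

Answer: |    a small|
|salt bright|
| fast chair|
|       been|
|    display|
|     pepper|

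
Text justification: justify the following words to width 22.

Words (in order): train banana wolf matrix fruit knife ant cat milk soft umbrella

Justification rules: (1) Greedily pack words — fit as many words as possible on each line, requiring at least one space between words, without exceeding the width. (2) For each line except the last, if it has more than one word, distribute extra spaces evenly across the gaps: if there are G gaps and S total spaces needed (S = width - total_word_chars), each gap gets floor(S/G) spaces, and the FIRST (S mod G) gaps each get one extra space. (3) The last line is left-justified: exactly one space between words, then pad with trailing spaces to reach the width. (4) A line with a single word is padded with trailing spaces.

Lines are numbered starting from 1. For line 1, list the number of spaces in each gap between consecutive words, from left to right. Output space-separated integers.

Line 1: ['train', 'banana', 'wolf'] (min_width=17, slack=5)
Line 2: ['matrix', 'fruit', 'knife', 'ant'] (min_width=22, slack=0)
Line 3: ['cat', 'milk', 'soft', 'umbrella'] (min_width=22, slack=0)

Answer: 4 3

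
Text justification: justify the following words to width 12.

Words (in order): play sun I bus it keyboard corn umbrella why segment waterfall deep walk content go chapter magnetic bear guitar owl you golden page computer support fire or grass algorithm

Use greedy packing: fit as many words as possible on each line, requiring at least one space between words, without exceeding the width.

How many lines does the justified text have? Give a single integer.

Answer: 18

Derivation:
Line 1: ['play', 'sun', 'I'] (min_width=10, slack=2)
Line 2: ['bus', 'it'] (min_width=6, slack=6)
Line 3: ['keyboard'] (min_width=8, slack=4)
Line 4: ['corn'] (min_width=4, slack=8)
Line 5: ['umbrella', 'why'] (min_width=12, slack=0)
Line 6: ['segment'] (min_width=7, slack=5)
Line 7: ['waterfall'] (min_width=9, slack=3)
Line 8: ['deep', 'walk'] (min_width=9, slack=3)
Line 9: ['content', 'go'] (min_width=10, slack=2)
Line 10: ['chapter'] (min_width=7, slack=5)
Line 11: ['magnetic'] (min_width=8, slack=4)
Line 12: ['bear', 'guitar'] (min_width=11, slack=1)
Line 13: ['owl', 'you'] (min_width=7, slack=5)
Line 14: ['golden', 'page'] (min_width=11, slack=1)
Line 15: ['computer'] (min_width=8, slack=4)
Line 16: ['support', 'fire'] (min_width=12, slack=0)
Line 17: ['or', 'grass'] (min_width=8, slack=4)
Line 18: ['algorithm'] (min_width=9, slack=3)
Total lines: 18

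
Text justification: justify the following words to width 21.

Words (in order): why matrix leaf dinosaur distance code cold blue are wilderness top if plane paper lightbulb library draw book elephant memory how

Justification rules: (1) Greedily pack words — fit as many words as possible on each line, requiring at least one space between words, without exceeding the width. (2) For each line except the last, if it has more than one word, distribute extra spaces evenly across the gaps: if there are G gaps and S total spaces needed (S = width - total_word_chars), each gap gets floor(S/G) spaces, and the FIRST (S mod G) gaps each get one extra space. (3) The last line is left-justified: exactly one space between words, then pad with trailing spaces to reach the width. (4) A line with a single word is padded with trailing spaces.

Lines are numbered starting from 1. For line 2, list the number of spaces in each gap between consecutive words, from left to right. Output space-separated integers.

Line 1: ['why', 'matrix', 'leaf'] (min_width=15, slack=6)
Line 2: ['dinosaur', 'distance'] (min_width=17, slack=4)
Line 3: ['code', 'cold', 'blue', 'are'] (min_width=18, slack=3)
Line 4: ['wilderness', 'top', 'if'] (min_width=17, slack=4)
Line 5: ['plane', 'paper', 'lightbulb'] (min_width=21, slack=0)
Line 6: ['library', 'draw', 'book'] (min_width=17, slack=4)
Line 7: ['elephant', 'memory', 'how'] (min_width=19, slack=2)

Answer: 5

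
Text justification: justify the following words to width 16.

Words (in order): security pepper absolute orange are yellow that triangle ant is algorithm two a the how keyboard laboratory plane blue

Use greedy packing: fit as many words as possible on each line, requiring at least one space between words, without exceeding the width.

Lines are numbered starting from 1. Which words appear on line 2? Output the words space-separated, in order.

Answer: absolute orange

Derivation:
Line 1: ['security', 'pepper'] (min_width=15, slack=1)
Line 2: ['absolute', 'orange'] (min_width=15, slack=1)
Line 3: ['are', 'yellow', 'that'] (min_width=15, slack=1)
Line 4: ['triangle', 'ant', 'is'] (min_width=15, slack=1)
Line 5: ['algorithm', 'two', 'a'] (min_width=15, slack=1)
Line 6: ['the', 'how', 'keyboard'] (min_width=16, slack=0)
Line 7: ['laboratory', 'plane'] (min_width=16, slack=0)
Line 8: ['blue'] (min_width=4, slack=12)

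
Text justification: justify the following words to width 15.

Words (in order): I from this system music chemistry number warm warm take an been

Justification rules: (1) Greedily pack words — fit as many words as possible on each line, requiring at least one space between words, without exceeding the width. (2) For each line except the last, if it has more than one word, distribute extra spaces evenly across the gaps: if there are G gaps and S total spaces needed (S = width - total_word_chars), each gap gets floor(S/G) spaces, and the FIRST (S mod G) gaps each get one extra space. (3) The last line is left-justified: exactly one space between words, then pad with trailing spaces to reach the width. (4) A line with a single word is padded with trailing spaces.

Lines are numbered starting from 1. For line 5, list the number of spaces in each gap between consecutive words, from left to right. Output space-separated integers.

Answer: 3 2

Derivation:
Line 1: ['I', 'from', 'this'] (min_width=11, slack=4)
Line 2: ['system', 'music'] (min_width=12, slack=3)
Line 3: ['chemistry'] (min_width=9, slack=6)
Line 4: ['number', 'warm'] (min_width=11, slack=4)
Line 5: ['warm', 'take', 'an'] (min_width=12, slack=3)
Line 6: ['been'] (min_width=4, slack=11)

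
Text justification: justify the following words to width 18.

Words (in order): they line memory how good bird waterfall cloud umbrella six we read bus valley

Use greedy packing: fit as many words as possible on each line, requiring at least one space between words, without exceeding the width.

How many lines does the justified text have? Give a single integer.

Answer: 5

Derivation:
Line 1: ['they', 'line', 'memory'] (min_width=16, slack=2)
Line 2: ['how', 'good', 'bird'] (min_width=13, slack=5)
Line 3: ['waterfall', 'cloud'] (min_width=15, slack=3)
Line 4: ['umbrella', 'six', 'we'] (min_width=15, slack=3)
Line 5: ['read', 'bus', 'valley'] (min_width=15, slack=3)
Total lines: 5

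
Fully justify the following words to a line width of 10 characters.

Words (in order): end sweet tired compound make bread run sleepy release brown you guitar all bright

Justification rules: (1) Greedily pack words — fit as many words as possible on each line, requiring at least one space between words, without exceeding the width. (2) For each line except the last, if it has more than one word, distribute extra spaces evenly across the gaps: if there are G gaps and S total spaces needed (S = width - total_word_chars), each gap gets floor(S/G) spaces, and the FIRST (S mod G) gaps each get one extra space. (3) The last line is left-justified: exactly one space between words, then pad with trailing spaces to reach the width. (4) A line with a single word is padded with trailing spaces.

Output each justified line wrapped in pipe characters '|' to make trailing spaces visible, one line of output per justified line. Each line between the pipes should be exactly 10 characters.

Line 1: ['end', 'sweet'] (min_width=9, slack=1)
Line 2: ['tired'] (min_width=5, slack=5)
Line 3: ['compound'] (min_width=8, slack=2)
Line 4: ['make', 'bread'] (min_width=10, slack=0)
Line 5: ['run', 'sleepy'] (min_width=10, slack=0)
Line 6: ['release'] (min_width=7, slack=3)
Line 7: ['brown', 'you'] (min_width=9, slack=1)
Line 8: ['guitar', 'all'] (min_width=10, slack=0)
Line 9: ['bright'] (min_width=6, slack=4)

Answer: |end  sweet|
|tired     |
|compound  |
|make bread|
|run sleepy|
|release   |
|brown  you|
|guitar all|
|bright    |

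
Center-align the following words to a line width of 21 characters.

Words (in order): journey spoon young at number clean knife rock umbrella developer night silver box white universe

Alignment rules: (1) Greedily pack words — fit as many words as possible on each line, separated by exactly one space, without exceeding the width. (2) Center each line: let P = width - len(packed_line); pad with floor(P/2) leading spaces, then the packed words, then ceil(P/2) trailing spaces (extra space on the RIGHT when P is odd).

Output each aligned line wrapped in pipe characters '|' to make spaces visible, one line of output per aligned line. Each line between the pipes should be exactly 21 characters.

Answer: | journey spoon young |
|at number clean knife|
|    rock umbrella    |
|   developer night   |
|  silver box white   |
|      universe       |

Derivation:
Line 1: ['journey', 'spoon', 'young'] (min_width=19, slack=2)
Line 2: ['at', 'number', 'clean', 'knife'] (min_width=21, slack=0)
Line 3: ['rock', 'umbrella'] (min_width=13, slack=8)
Line 4: ['developer', 'night'] (min_width=15, slack=6)
Line 5: ['silver', 'box', 'white'] (min_width=16, slack=5)
Line 6: ['universe'] (min_width=8, slack=13)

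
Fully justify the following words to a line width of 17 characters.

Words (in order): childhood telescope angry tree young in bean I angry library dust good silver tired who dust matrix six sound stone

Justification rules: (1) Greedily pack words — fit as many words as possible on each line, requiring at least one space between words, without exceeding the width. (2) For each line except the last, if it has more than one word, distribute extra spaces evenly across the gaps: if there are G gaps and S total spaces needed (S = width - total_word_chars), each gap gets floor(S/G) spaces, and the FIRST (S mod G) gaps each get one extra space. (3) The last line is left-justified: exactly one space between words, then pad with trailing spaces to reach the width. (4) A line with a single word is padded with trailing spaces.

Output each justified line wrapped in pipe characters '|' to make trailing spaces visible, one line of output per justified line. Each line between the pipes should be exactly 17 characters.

Answer: |childhood        |
|telescope   angry|
|tree   young   in|
|bean    I   angry|
|library dust good|
|silver  tired who|
|dust  matrix  six|
|sound stone      |

Derivation:
Line 1: ['childhood'] (min_width=9, slack=8)
Line 2: ['telescope', 'angry'] (min_width=15, slack=2)
Line 3: ['tree', 'young', 'in'] (min_width=13, slack=4)
Line 4: ['bean', 'I', 'angry'] (min_width=12, slack=5)
Line 5: ['library', 'dust', 'good'] (min_width=17, slack=0)
Line 6: ['silver', 'tired', 'who'] (min_width=16, slack=1)
Line 7: ['dust', 'matrix', 'six'] (min_width=15, slack=2)
Line 8: ['sound', 'stone'] (min_width=11, slack=6)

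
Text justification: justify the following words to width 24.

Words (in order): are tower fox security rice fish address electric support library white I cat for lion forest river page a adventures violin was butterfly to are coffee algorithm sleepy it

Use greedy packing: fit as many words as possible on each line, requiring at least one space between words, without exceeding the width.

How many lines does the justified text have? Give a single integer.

Answer: 8

Derivation:
Line 1: ['are', 'tower', 'fox', 'security'] (min_width=22, slack=2)
Line 2: ['rice', 'fish', 'address'] (min_width=17, slack=7)
Line 3: ['electric', 'support', 'library'] (min_width=24, slack=0)
Line 4: ['white', 'I', 'cat', 'for', 'lion'] (min_width=20, slack=4)
Line 5: ['forest', 'river', 'page', 'a'] (min_width=19, slack=5)
Line 6: ['adventures', 'violin', 'was'] (min_width=21, slack=3)
Line 7: ['butterfly', 'to', 'are', 'coffee'] (min_width=23, slack=1)
Line 8: ['algorithm', 'sleepy', 'it'] (min_width=19, slack=5)
Total lines: 8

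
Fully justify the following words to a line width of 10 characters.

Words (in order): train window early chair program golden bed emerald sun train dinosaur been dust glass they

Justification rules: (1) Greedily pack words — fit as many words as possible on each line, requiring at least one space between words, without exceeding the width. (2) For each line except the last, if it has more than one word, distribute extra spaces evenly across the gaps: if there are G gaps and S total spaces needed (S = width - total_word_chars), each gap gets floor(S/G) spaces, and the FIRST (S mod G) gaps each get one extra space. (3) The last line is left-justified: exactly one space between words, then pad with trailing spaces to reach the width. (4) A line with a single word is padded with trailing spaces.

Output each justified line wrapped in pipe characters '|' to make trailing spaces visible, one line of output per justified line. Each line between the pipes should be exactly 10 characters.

Answer: |train     |
|window    |
|early     |
|chair     |
|program   |
|golden bed|
|emerald   |
|sun  train|
|dinosaur  |
|been  dust|
|glass they|

Derivation:
Line 1: ['train'] (min_width=5, slack=5)
Line 2: ['window'] (min_width=6, slack=4)
Line 3: ['early'] (min_width=5, slack=5)
Line 4: ['chair'] (min_width=5, slack=5)
Line 5: ['program'] (min_width=7, slack=3)
Line 6: ['golden', 'bed'] (min_width=10, slack=0)
Line 7: ['emerald'] (min_width=7, slack=3)
Line 8: ['sun', 'train'] (min_width=9, slack=1)
Line 9: ['dinosaur'] (min_width=8, slack=2)
Line 10: ['been', 'dust'] (min_width=9, slack=1)
Line 11: ['glass', 'they'] (min_width=10, slack=0)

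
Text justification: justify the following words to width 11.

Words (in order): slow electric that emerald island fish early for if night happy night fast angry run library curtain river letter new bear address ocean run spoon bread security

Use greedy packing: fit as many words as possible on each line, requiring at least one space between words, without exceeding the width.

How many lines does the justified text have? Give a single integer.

Answer: 18

Derivation:
Line 1: ['slow'] (min_width=4, slack=7)
Line 2: ['electric'] (min_width=8, slack=3)
Line 3: ['that'] (min_width=4, slack=7)
Line 4: ['emerald'] (min_width=7, slack=4)
Line 5: ['island', 'fish'] (min_width=11, slack=0)
Line 6: ['early', 'for'] (min_width=9, slack=2)
Line 7: ['if', 'night'] (min_width=8, slack=3)
Line 8: ['happy', 'night'] (min_width=11, slack=0)
Line 9: ['fast', 'angry'] (min_width=10, slack=1)
Line 10: ['run', 'library'] (min_width=11, slack=0)
Line 11: ['curtain'] (min_width=7, slack=4)
Line 12: ['river'] (min_width=5, slack=6)
Line 13: ['letter', 'new'] (min_width=10, slack=1)
Line 14: ['bear'] (min_width=4, slack=7)
Line 15: ['address'] (min_width=7, slack=4)
Line 16: ['ocean', 'run'] (min_width=9, slack=2)
Line 17: ['spoon', 'bread'] (min_width=11, slack=0)
Line 18: ['security'] (min_width=8, slack=3)
Total lines: 18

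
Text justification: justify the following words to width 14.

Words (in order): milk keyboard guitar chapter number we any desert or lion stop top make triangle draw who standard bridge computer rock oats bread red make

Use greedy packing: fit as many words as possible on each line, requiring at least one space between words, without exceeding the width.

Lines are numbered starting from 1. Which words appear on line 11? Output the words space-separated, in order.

Answer: make

Derivation:
Line 1: ['milk', 'keyboard'] (min_width=13, slack=1)
Line 2: ['guitar', 'chapter'] (min_width=14, slack=0)
Line 3: ['number', 'we', 'any'] (min_width=13, slack=1)
Line 4: ['desert', 'or', 'lion'] (min_width=14, slack=0)
Line 5: ['stop', 'top', 'make'] (min_width=13, slack=1)
Line 6: ['triangle', 'draw'] (min_width=13, slack=1)
Line 7: ['who', 'standard'] (min_width=12, slack=2)
Line 8: ['bridge'] (min_width=6, slack=8)
Line 9: ['computer', 'rock'] (min_width=13, slack=1)
Line 10: ['oats', 'bread', 'red'] (min_width=14, slack=0)
Line 11: ['make'] (min_width=4, slack=10)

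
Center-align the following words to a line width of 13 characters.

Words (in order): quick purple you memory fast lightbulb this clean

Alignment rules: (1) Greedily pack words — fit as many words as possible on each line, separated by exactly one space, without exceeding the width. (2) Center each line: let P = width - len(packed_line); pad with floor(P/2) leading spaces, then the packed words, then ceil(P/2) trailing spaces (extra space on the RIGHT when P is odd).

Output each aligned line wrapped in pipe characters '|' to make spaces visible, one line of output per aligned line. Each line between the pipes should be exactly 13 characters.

Answer: |quick purple |
| you memory  |
|    fast     |
|  lightbulb  |
| this clean  |

Derivation:
Line 1: ['quick', 'purple'] (min_width=12, slack=1)
Line 2: ['you', 'memory'] (min_width=10, slack=3)
Line 3: ['fast'] (min_width=4, slack=9)
Line 4: ['lightbulb'] (min_width=9, slack=4)
Line 5: ['this', 'clean'] (min_width=10, slack=3)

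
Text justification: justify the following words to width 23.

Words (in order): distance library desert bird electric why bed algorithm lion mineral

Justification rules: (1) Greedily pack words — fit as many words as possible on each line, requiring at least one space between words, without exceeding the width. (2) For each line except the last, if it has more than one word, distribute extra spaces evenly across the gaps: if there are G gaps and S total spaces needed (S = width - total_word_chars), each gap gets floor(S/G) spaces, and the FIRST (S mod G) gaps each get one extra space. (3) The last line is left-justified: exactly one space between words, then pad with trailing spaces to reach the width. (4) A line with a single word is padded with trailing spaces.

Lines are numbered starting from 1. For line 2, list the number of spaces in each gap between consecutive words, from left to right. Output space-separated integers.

Answer: 2 2 1

Derivation:
Line 1: ['distance', 'library', 'desert'] (min_width=23, slack=0)
Line 2: ['bird', 'electric', 'why', 'bed'] (min_width=21, slack=2)
Line 3: ['algorithm', 'lion', 'mineral'] (min_width=22, slack=1)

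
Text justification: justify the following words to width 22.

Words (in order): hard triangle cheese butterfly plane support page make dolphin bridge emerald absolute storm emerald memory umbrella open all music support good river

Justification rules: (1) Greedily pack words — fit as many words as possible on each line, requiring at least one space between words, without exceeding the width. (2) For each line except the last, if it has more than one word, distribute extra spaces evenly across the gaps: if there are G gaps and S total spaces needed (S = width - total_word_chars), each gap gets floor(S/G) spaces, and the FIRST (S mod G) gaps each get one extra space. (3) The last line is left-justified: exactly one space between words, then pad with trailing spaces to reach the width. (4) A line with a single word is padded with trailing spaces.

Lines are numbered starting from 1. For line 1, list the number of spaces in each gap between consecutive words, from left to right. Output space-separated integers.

Answer: 2 2

Derivation:
Line 1: ['hard', 'triangle', 'cheese'] (min_width=20, slack=2)
Line 2: ['butterfly', 'plane'] (min_width=15, slack=7)
Line 3: ['support', 'page', 'make'] (min_width=17, slack=5)
Line 4: ['dolphin', 'bridge', 'emerald'] (min_width=22, slack=0)
Line 5: ['absolute', 'storm', 'emerald'] (min_width=22, slack=0)
Line 6: ['memory', 'umbrella', 'open'] (min_width=20, slack=2)
Line 7: ['all', 'music', 'support', 'good'] (min_width=22, slack=0)
Line 8: ['river'] (min_width=5, slack=17)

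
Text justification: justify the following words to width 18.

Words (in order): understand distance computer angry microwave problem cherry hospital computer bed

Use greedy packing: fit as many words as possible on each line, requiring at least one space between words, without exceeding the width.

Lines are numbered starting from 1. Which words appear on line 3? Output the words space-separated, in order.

Answer: angry microwave

Derivation:
Line 1: ['understand'] (min_width=10, slack=8)
Line 2: ['distance', 'computer'] (min_width=17, slack=1)
Line 3: ['angry', 'microwave'] (min_width=15, slack=3)
Line 4: ['problem', 'cherry'] (min_width=14, slack=4)
Line 5: ['hospital', 'computer'] (min_width=17, slack=1)
Line 6: ['bed'] (min_width=3, slack=15)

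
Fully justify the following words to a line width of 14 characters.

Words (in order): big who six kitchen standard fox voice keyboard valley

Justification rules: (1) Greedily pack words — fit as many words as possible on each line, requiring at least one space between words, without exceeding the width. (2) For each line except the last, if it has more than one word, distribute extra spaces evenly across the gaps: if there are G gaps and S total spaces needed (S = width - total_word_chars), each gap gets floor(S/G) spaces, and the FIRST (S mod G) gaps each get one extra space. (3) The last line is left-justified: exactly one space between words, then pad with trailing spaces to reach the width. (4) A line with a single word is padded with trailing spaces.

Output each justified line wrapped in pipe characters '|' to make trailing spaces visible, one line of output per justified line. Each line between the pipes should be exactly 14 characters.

Answer: |big   who  six|
|kitchen       |
|standard   fox|
|voice keyboard|
|valley        |

Derivation:
Line 1: ['big', 'who', 'six'] (min_width=11, slack=3)
Line 2: ['kitchen'] (min_width=7, slack=7)
Line 3: ['standard', 'fox'] (min_width=12, slack=2)
Line 4: ['voice', 'keyboard'] (min_width=14, slack=0)
Line 5: ['valley'] (min_width=6, slack=8)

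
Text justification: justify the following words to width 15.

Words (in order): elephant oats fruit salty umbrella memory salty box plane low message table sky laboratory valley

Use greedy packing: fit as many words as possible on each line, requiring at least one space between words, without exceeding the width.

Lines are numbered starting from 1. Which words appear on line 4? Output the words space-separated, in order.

Line 1: ['elephant', 'oats'] (min_width=13, slack=2)
Line 2: ['fruit', 'salty'] (min_width=11, slack=4)
Line 3: ['umbrella', 'memory'] (min_width=15, slack=0)
Line 4: ['salty', 'box', 'plane'] (min_width=15, slack=0)
Line 5: ['low', 'message'] (min_width=11, slack=4)
Line 6: ['table', 'sky'] (min_width=9, slack=6)
Line 7: ['laboratory'] (min_width=10, slack=5)
Line 8: ['valley'] (min_width=6, slack=9)

Answer: salty box plane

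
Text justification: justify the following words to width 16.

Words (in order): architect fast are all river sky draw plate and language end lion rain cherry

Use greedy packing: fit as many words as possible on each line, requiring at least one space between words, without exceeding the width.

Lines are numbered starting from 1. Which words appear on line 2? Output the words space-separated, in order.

Answer: are all river

Derivation:
Line 1: ['architect', 'fast'] (min_width=14, slack=2)
Line 2: ['are', 'all', 'river'] (min_width=13, slack=3)
Line 3: ['sky', 'draw', 'plate'] (min_width=14, slack=2)
Line 4: ['and', 'language', 'end'] (min_width=16, slack=0)
Line 5: ['lion', 'rain', 'cherry'] (min_width=16, slack=0)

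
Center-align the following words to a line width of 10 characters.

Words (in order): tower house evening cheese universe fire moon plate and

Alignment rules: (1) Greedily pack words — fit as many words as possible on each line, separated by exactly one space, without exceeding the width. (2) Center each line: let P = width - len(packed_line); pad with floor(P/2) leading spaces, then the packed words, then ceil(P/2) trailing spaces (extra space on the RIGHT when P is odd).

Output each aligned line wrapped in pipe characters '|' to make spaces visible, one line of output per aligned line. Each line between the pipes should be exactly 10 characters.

Line 1: ['tower'] (min_width=5, slack=5)
Line 2: ['house'] (min_width=5, slack=5)
Line 3: ['evening'] (min_width=7, slack=3)
Line 4: ['cheese'] (min_width=6, slack=4)
Line 5: ['universe'] (min_width=8, slack=2)
Line 6: ['fire', 'moon'] (min_width=9, slack=1)
Line 7: ['plate', 'and'] (min_width=9, slack=1)

Answer: |  tower   |
|  house   |
| evening  |
|  cheese  |
| universe |
|fire moon |
|plate and |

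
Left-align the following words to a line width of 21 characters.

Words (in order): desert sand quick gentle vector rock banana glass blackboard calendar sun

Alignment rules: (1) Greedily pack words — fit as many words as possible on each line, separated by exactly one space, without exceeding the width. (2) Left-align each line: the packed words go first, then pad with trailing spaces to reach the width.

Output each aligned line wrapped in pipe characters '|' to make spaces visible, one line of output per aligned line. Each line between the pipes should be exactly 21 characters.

Answer: |desert sand quick    |
|gentle vector rock   |
|banana glass         |
|blackboard calendar  |
|sun                  |

Derivation:
Line 1: ['desert', 'sand', 'quick'] (min_width=17, slack=4)
Line 2: ['gentle', 'vector', 'rock'] (min_width=18, slack=3)
Line 3: ['banana', 'glass'] (min_width=12, slack=9)
Line 4: ['blackboard', 'calendar'] (min_width=19, slack=2)
Line 5: ['sun'] (min_width=3, slack=18)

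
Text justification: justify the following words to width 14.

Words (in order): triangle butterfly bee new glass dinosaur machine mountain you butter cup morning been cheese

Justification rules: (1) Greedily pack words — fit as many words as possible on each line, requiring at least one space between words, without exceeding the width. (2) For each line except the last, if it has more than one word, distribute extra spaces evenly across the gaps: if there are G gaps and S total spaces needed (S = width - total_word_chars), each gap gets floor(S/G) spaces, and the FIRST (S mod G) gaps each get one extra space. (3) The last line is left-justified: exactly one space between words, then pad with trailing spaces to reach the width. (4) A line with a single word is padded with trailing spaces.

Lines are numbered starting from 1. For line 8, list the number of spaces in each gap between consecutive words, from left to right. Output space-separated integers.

Answer: 3

Derivation:
Line 1: ['triangle'] (min_width=8, slack=6)
Line 2: ['butterfly', 'bee'] (min_width=13, slack=1)
Line 3: ['new', 'glass'] (min_width=9, slack=5)
Line 4: ['dinosaur'] (min_width=8, slack=6)
Line 5: ['machine'] (min_width=7, slack=7)
Line 6: ['mountain', 'you'] (min_width=12, slack=2)
Line 7: ['butter', 'cup'] (min_width=10, slack=4)
Line 8: ['morning', 'been'] (min_width=12, slack=2)
Line 9: ['cheese'] (min_width=6, slack=8)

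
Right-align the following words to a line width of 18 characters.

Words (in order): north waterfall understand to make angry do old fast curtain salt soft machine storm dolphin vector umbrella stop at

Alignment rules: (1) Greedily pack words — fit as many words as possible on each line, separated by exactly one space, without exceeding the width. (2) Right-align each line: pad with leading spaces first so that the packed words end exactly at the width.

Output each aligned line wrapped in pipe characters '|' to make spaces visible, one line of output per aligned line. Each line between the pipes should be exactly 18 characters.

Line 1: ['north', 'waterfall'] (min_width=15, slack=3)
Line 2: ['understand', 'to', 'make'] (min_width=18, slack=0)
Line 3: ['angry', 'do', 'old', 'fast'] (min_width=17, slack=1)
Line 4: ['curtain', 'salt', 'soft'] (min_width=17, slack=1)
Line 5: ['machine', 'storm'] (min_width=13, slack=5)
Line 6: ['dolphin', 'vector'] (min_width=14, slack=4)
Line 7: ['umbrella', 'stop', 'at'] (min_width=16, slack=2)

Answer: |   north waterfall|
|understand to make|
| angry do old fast|
| curtain salt soft|
|     machine storm|
|    dolphin vector|
|  umbrella stop at|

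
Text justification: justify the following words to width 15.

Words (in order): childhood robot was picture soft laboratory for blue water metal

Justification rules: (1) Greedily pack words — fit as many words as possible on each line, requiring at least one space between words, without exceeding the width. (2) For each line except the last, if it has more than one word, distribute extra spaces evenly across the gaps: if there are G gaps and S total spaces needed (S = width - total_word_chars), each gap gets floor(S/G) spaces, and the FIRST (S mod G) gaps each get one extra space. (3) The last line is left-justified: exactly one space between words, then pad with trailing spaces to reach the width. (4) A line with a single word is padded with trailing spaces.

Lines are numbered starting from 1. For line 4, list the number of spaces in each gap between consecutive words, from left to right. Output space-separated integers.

Line 1: ['childhood', 'robot'] (min_width=15, slack=0)
Line 2: ['was', 'picture'] (min_width=11, slack=4)
Line 3: ['soft', 'laboratory'] (min_width=15, slack=0)
Line 4: ['for', 'blue', 'water'] (min_width=14, slack=1)
Line 5: ['metal'] (min_width=5, slack=10)

Answer: 2 1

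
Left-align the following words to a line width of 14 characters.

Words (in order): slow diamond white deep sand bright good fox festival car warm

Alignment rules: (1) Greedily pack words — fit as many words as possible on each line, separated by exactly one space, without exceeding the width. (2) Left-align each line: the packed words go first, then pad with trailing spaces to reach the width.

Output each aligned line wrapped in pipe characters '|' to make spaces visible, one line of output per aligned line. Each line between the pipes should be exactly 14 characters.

Line 1: ['slow', 'diamond'] (min_width=12, slack=2)
Line 2: ['white', 'deep'] (min_width=10, slack=4)
Line 3: ['sand', 'bright'] (min_width=11, slack=3)
Line 4: ['good', 'fox'] (min_width=8, slack=6)
Line 5: ['festival', 'car'] (min_width=12, slack=2)
Line 6: ['warm'] (min_width=4, slack=10)

Answer: |slow diamond  |
|white deep    |
|sand bright   |
|good fox      |
|festival car  |
|warm          |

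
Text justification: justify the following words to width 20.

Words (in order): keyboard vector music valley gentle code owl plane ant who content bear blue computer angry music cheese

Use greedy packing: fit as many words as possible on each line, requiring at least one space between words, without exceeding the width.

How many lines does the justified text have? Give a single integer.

Line 1: ['keyboard', 'vector'] (min_width=15, slack=5)
Line 2: ['music', 'valley', 'gentle'] (min_width=19, slack=1)
Line 3: ['code', 'owl', 'plane', 'ant'] (min_width=18, slack=2)
Line 4: ['who', 'content', 'bear'] (min_width=16, slack=4)
Line 5: ['blue', 'computer', 'angry'] (min_width=19, slack=1)
Line 6: ['music', 'cheese'] (min_width=12, slack=8)
Total lines: 6

Answer: 6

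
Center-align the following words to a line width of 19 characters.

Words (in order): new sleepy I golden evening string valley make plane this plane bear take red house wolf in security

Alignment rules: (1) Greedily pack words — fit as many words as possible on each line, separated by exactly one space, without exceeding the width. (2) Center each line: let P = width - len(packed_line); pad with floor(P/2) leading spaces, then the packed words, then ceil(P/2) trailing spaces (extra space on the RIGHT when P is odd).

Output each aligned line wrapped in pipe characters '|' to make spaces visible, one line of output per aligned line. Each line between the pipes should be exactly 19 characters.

Line 1: ['new', 'sleepy', 'I', 'golden'] (min_width=19, slack=0)
Line 2: ['evening', 'string'] (min_width=14, slack=5)
Line 3: ['valley', 'make', 'plane'] (min_width=17, slack=2)
Line 4: ['this', 'plane', 'bear'] (min_width=15, slack=4)
Line 5: ['take', 'red', 'house', 'wolf'] (min_width=19, slack=0)
Line 6: ['in', 'security'] (min_width=11, slack=8)

Answer: |new sleepy I golden|
|  evening string   |
| valley make plane |
|  this plane bear  |
|take red house wolf|
|    in security    |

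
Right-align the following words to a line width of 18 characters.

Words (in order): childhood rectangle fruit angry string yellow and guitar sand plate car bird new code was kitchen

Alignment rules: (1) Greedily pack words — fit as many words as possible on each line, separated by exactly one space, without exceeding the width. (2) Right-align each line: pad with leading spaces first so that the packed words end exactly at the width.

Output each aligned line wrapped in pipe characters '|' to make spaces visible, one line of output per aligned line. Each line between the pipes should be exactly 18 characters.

Line 1: ['childhood'] (min_width=9, slack=9)
Line 2: ['rectangle', 'fruit'] (min_width=15, slack=3)
Line 3: ['angry', 'string'] (min_width=12, slack=6)
Line 4: ['yellow', 'and', 'guitar'] (min_width=17, slack=1)
Line 5: ['sand', 'plate', 'car'] (min_width=14, slack=4)
Line 6: ['bird', 'new', 'code', 'was'] (min_width=17, slack=1)
Line 7: ['kitchen'] (min_width=7, slack=11)

Answer: |         childhood|
|   rectangle fruit|
|      angry string|
| yellow and guitar|
|    sand plate car|
| bird new code was|
|           kitchen|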